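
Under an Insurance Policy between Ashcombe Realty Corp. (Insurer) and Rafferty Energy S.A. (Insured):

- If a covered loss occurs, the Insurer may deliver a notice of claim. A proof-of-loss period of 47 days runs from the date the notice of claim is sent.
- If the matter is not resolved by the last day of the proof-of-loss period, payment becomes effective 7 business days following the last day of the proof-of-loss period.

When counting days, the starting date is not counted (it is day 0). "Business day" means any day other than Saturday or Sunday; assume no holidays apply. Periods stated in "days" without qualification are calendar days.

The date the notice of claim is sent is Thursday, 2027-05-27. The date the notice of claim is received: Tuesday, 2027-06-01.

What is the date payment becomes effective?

2027-07-22

The last day of the proof-of-loss period: 47 calendar days after 2027-05-27 is 2027-07-13.
From Tuesday, 2027-07-13, 7 business days (Jul 14, Jul 15, Jul 16, Jul 19, Jul 20, Jul 21, Jul 22, skipping weekends) brings us to Thursday, 2027-07-22, which is the date payment becomes effective.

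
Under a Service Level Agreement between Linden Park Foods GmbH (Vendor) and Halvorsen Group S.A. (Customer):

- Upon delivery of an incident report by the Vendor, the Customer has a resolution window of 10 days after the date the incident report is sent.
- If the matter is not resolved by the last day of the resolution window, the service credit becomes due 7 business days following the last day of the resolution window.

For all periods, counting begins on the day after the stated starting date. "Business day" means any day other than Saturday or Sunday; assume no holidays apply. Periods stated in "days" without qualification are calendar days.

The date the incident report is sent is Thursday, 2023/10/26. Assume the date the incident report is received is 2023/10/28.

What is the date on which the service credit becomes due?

2023/11/14

The last day of the resolution window: 2023/10/26 + 10 days = 2023/11/05.
The date on which the service credit becomes due: counting 7 business days from Sunday, 2023/11/05 (Nov 6, Nov 7, Nov 8, Nov 9, Nov 10, Nov 13, Nov 14, skipping weekends) reaches Tuesday, 2023/11/14.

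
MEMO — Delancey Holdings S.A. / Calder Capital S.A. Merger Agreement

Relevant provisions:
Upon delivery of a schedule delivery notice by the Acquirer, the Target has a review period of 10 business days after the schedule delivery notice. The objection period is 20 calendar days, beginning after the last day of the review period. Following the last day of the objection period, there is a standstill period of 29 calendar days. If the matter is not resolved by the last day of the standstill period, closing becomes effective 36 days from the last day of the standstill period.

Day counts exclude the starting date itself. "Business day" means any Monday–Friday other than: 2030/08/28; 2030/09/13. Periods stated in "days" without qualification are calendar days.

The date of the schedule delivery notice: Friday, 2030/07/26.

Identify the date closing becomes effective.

From Friday, 2030/07/26, 10 business days (Jul 29, Jul 30, Jul 31, Aug 1, Aug 2, Aug 5, Aug 6, Aug 7, Aug 8, Aug 9, skipping weekends) brings us to Friday, 2030/08/09, which is the last day of the review period.
The last day of the objection period: 20 calendar days after 2030/08/09 is 2030/08/29.
The last day of the standstill period: 2030/08/29 + 29 days = 2030/09/27.
The date closing becomes effective: 2030/09/27 + 36 days = 2030/11/02.

2030/11/02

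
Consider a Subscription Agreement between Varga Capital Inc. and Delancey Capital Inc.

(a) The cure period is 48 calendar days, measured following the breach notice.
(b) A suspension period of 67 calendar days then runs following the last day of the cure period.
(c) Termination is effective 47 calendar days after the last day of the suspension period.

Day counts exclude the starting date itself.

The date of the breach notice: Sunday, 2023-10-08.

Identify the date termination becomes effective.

Adding 48 calendar days to 2023-10-08 gives 2023-11-25, which is the last day of the cure period.
The last day of the suspension period: 2023-11-25 + 67 days = 2024-01-31.
The date termination becomes effective: 47 calendar days after 2024-01-31 is 2024-03-18.

2024-03-18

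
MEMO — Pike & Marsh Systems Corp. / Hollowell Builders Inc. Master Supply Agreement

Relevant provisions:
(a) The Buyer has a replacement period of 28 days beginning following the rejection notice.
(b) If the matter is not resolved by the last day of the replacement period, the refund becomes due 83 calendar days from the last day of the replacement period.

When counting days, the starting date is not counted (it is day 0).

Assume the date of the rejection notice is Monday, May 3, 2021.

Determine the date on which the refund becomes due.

August 22, 2021

The last day of the replacement period: 28 calendar days after May 3, 2021 is May 31, 2021.
Adding 83 calendar days to May 31, 2021 gives August 22, 2021, which is the date on which the refund becomes due.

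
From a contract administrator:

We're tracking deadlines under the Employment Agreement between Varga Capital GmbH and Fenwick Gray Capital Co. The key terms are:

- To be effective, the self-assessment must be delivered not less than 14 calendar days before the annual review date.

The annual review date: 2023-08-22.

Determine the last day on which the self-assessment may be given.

2023-08-08

2023-08-22 minus 14 days is 2023-08-08.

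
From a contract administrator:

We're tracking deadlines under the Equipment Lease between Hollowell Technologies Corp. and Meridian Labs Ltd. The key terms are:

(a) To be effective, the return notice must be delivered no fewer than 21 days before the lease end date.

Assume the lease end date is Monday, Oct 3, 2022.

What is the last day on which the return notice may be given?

Counting back 21 calendar days from Oct 3, 2022 gives Sep 12, 2022.

Sep 12, 2022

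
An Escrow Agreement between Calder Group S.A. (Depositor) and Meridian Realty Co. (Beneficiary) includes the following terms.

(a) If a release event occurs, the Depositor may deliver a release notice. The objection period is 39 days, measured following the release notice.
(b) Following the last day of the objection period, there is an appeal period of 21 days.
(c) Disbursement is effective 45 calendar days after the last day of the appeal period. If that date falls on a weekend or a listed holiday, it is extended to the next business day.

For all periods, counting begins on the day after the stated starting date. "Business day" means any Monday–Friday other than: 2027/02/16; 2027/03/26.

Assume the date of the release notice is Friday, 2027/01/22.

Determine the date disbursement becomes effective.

The last day of the objection period: 2027/01/22 + 39 days = 2027/03/02.
Adding 21 calendar days to 2027/03/02 gives 2027/03/23, which is the last day of the appeal period.
Adding 45 calendar days to 2027/03/23 gives 2027/05/07, which is the date disbursement becomes effective. 2027/05/07 is a Friday and is not a listed holiday, so no roll-forward applies.

2027/05/07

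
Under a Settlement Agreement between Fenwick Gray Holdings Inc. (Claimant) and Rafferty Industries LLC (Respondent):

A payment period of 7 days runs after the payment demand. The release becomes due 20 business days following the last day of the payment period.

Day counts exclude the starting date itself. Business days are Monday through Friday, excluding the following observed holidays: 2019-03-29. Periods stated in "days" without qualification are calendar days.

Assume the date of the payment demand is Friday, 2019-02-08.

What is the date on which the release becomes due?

2019-03-15

The last day of the payment period: 7 calendar days after 2019-02-08 is 2019-02-15.
The date on which the release becomes due: counting 20 business days from Friday, 2019-02-15 (Feb 18, Feb 19, Feb 20, Feb 21, …, Mar 13, Mar 14, Mar 15, skipping weekends) reaches Friday, 2019-03-15.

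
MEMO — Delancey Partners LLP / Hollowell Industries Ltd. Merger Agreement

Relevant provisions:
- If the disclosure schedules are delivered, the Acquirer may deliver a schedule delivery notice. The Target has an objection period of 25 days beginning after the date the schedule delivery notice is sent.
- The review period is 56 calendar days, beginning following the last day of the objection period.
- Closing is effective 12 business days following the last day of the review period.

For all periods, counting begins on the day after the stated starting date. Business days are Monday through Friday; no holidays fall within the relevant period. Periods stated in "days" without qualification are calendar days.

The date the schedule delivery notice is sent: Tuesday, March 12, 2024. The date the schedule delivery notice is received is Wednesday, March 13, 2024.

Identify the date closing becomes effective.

June 18, 2024

The last day of the objection period: March 12, 2024 + 25 days = April 6, 2024.
Adding 56 calendar days to April 6, 2024 gives June 1, 2024, which is the last day of the review period.
The date closing becomes effective: 12 business days after Saturday, June 1, 2024, skipping weekends — Jun 3, Jun 4, Jun 5, Jun 6, …, Jun 14, Jun 17, Jun 18 — lands on Tuesday, June 18, 2024.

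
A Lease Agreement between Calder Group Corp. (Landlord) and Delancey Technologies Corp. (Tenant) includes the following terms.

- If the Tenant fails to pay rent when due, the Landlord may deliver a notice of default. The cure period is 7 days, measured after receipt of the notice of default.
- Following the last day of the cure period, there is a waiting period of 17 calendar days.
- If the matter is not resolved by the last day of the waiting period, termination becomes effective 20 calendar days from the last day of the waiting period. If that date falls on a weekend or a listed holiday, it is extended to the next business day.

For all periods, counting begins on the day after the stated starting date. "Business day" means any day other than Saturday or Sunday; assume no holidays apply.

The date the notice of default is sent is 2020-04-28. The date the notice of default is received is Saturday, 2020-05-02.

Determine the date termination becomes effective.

The last day of the cure period: 2020-05-02 + 7 days = 2020-05-09.
The last day of the waiting period: 2020-05-09 + 17 days = 2020-05-26.
The date termination becomes effective: 2020-05-26 + 20 days = 2020-06-15. 2020-06-15 is a Monday, so no roll-forward applies.

2020-06-15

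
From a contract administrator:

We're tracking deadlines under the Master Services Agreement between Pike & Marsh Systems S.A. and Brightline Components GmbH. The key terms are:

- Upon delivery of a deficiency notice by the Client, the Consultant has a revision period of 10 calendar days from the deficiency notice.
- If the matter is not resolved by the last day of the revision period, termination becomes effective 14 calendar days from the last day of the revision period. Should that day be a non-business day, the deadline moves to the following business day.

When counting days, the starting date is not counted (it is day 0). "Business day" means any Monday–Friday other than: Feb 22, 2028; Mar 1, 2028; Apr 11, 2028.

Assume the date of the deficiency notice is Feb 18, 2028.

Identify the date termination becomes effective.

The last day of the revision period: Feb 18, 2028 + 10 days = Feb 28, 2028.
Adding 14 calendar days to Feb 28, 2028 gives Mar 13, 2028, which is the date termination becomes effective. Mar 13, 2028 is a Monday and is not a listed holiday, so no roll-forward applies.

Mar 13, 2028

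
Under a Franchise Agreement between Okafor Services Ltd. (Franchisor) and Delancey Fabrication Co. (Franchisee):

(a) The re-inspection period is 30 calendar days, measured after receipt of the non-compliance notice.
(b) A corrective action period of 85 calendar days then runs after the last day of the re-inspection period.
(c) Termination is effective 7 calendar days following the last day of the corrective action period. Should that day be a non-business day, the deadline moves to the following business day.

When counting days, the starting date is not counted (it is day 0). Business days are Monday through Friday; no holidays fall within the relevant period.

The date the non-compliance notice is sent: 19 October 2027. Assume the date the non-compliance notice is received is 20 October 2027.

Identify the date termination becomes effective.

21 February 2028

Adding 30 calendar days to 20 October 2027 gives 19 November 2027, which is the last day of the re-inspection period.
The last day of the corrective action period: 19 November 2027 + 85 days = 12 February 2028.
Adding 7 calendar days to 12 February 2028 gives 19 February 2028, which is the date termination becomes effective. That falls on a Saturday, so it rolls to the next business day, Monday, 21 February 2028.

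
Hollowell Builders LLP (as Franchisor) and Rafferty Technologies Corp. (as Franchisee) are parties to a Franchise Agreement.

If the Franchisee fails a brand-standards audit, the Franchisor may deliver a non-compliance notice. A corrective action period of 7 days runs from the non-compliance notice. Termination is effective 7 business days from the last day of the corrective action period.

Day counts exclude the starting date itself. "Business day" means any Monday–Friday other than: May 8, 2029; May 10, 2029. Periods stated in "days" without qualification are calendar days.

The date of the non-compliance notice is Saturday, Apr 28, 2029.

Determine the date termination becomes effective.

May 17, 2029

The last day of the corrective action period: 7 calendar days after Apr 28, 2029 is May 5, 2029.
The date termination becomes effective: 7 business days after Saturday, May 5, 2029, skipping weekends and the listed holidays on May 8, May 10 — May 7, May 9, May 11, May 14, May 15, May 16, May 17 — lands on Thursday, May 17, 2029.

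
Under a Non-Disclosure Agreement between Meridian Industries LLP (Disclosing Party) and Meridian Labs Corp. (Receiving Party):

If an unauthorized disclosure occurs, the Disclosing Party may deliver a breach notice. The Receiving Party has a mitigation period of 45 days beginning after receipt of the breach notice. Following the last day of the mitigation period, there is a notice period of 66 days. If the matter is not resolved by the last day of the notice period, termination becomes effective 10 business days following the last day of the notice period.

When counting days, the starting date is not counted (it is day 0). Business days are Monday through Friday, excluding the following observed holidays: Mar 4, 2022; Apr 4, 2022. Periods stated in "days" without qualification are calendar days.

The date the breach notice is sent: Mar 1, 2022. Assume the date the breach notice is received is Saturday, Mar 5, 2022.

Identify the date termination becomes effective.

Jul 8, 2022

The last day of the mitigation period: Mar 5, 2022 + 45 days = Apr 19, 2022.
The last day of the notice period: Apr 19, 2022 + 66 days = Jun 24, 2022.
From Friday, Jun 24, 2022, 10 business days (Jun 27, Jun 28, Jun 29, Jun 30, Jul 1, Jul 4, Jul 5, Jul 6, Jul 7, Jul 8, skipping weekends) brings us to Friday, Jul 8, 2022, which is the date termination becomes effective.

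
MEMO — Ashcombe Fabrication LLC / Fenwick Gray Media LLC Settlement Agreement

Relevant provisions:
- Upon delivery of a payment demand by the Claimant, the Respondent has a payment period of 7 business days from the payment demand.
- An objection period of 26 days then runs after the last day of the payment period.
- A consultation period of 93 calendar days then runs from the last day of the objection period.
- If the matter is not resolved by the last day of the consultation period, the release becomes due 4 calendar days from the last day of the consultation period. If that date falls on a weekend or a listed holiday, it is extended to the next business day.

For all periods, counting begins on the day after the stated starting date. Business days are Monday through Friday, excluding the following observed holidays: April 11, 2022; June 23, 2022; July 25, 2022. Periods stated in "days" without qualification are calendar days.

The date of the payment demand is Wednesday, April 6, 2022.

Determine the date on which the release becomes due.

The last day of the payment period: counting 7 business days from Wednesday, April 6, 2022 (Apr 7, Apr 8, Apr 12, Apr 13, Apr 14, Apr 15, Apr 18, skipping weekends and the listed holiday on Apr 11) reaches Monday, April 18, 2022.
Adding 26 calendar days to April 18, 2022 gives May 14, 2022, which is the last day of the objection period.
The last day of the consultation period: May 14, 2022 + 93 days = August 15, 2022.
Adding 4 calendar days to August 15, 2022 gives August 19, 2022, which is the date on which the release becomes due. August 19, 2022 is a Friday and is not a listed holiday, so no roll-forward applies.

August 19, 2022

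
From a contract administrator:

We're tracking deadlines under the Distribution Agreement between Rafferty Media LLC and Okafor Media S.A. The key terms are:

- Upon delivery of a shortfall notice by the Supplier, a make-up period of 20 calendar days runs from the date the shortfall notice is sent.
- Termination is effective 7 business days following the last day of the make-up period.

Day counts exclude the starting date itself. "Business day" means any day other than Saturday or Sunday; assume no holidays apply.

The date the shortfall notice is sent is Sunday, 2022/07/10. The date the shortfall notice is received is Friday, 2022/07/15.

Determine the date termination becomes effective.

The last day of the make-up period: 20 calendar days after 2022/07/10 is 2022/07/30.
From Saturday, 2022/07/30, 7 business days (Aug 1, Aug 2, Aug 3, Aug 4, Aug 5, Aug 8, Aug 9, skipping weekends) brings us to Tuesday, 2022/08/09, which is the date termination becomes effective.

2022/08/09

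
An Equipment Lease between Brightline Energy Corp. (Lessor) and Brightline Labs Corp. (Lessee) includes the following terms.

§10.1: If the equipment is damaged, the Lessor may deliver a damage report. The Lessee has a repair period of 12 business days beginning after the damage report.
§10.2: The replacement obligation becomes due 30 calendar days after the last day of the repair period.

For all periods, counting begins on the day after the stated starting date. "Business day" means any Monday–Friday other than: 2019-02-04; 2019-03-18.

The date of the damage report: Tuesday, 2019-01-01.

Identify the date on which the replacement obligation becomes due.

2019-02-16

From Tuesday, 2019-01-01, 12 business days (Jan 2, Jan 3, Jan 4, Jan 7, …, Jan 15, Jan 16, Jan 17, skipping weekends) brings us to Thursday, 2019-01-17, which is the last day of the repair period.
The date on which the replacement obligation becomes due: 30 calendar days after 2019-01-17 is 2019-02-16.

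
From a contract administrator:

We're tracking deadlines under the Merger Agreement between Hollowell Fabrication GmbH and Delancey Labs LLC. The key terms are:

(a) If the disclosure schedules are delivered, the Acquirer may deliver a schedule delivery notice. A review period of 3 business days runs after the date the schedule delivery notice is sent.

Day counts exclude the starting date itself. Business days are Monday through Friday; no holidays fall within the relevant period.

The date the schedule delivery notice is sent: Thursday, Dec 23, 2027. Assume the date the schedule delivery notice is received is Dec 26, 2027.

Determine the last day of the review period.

Dec 28, 2027

The last day of the review period: 3 business days after Thursday, Dec 23, 2027, skipping weekends — Dec 24, Dec 27, Dec 28 — lands on Tuesday, Dec 28, 2027.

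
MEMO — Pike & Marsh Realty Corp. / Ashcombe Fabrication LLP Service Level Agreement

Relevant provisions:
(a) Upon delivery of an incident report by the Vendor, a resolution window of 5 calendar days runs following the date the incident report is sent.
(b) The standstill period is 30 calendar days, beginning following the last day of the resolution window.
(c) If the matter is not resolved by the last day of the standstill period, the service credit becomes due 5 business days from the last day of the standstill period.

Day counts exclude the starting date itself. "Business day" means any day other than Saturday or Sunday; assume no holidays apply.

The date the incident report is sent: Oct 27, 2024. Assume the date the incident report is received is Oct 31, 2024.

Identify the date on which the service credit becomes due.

The last day of the resolution window: 5 calendar days after Oct 27, 2024 is Nov 1, 2024.
Adding 30 calendar days to Nov 1, 2024 gives Dec 1, 2024, which is the last day of the standstill period.
The date on which the service credit becomes due: counting 5 business days from Sunday, Dec 1, 2024 (Dec 2, Dec 3, Dec 4, Dec 5, Dec 6, skipping weekends) reaches Friday, Dec 6, 2024.

Dec 6, 2024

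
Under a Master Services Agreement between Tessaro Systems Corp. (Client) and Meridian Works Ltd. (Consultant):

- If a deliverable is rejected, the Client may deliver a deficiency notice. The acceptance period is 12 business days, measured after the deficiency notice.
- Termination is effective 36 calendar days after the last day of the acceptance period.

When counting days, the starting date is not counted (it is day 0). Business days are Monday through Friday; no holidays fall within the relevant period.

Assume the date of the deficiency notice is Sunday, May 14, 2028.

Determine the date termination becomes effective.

The last day of the acceptance period: counting 12 business days from Sunday, May 14, 2028 (May 15, May 16, May 17, May 18, …, May 26, May 29, May 30, skipping weekends) reaches Tuesday, May 30, 2028.
The date termination becomes effective: May 30, 2028 + 36 days = July 5, 2028.

July 5, 2028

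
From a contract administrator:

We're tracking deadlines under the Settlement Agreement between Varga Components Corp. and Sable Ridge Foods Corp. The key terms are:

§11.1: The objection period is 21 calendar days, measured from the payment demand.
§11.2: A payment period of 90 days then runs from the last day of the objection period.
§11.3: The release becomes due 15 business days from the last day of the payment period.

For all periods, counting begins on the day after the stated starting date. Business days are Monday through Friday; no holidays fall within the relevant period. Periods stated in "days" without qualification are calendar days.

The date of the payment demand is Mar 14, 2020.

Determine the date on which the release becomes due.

Jul 24, 2020

The last day of the objection period: 21 calendar days after Mar 14, 2020 is Apr 4, 2020.
The last day of the payment period: Apr 4, 2020 + 90 days = Jul 3, 2020.
The date on which the release becomes due: counting 15 business days from Friday, Jul 3, 2020 (Jul 6, Jul 7, Jul 8, Jul 9, …, Jul 22, Jul 23, Jul 24, skipping weekends) reaches Friday, Jul 24, 2020.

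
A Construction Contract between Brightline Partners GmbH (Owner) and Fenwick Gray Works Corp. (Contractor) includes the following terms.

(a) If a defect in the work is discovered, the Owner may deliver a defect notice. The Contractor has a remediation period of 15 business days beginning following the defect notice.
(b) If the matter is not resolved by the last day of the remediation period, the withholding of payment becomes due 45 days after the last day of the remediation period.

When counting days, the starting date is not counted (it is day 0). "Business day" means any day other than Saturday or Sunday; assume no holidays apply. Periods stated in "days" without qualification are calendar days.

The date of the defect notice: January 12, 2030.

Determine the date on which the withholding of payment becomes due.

March 18, 2030

From Saturday, January 12, 2030, 15 business days (Jan 14, Jan 15, Jan 16, Jan 17, …, Jan 30, Jan 31, Feb 1, skipping weekends) brings us to Friday, February 1, 2030, which is the last day of the remediation period.
The date on which the withholding of payment becomes due: February 1, 2030 + 45 days = March 18, 2030.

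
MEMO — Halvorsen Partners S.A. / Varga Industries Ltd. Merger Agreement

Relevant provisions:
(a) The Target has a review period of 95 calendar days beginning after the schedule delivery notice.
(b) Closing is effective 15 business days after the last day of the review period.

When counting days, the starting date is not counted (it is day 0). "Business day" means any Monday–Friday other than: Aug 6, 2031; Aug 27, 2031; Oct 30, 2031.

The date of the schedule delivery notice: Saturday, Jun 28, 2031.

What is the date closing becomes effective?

Oct 22, 2031

Adding 95 calendar days to Jun 28, 2031 gives Oct 1, 2031, which is the last day of the review period.
The date closing becomes effective: counting 15 business days from Wednesday, Oct 1, 2031 (Oct 2, Oct 3, Oct 6, Oct 7, …, Oct 20, Oct 21, Oct 22, skipping weekends) reaches Wednesday, Oct 22, 2031.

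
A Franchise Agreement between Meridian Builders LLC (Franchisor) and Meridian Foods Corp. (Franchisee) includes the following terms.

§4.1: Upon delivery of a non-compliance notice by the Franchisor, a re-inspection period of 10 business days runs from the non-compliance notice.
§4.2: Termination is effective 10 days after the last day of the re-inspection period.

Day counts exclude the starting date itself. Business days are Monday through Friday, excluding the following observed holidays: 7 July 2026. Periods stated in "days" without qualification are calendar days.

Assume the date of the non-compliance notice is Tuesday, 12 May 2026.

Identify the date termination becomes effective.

5 June 2026

The last day of the re-inspection period: counting 10 business days from Tuesday, 12 May 2026 (May 13, May 14, May 15, May 18, May 19, May 20, May 21, May 22, May 25, May 26, skipping weekends) reaches Tuesday, 26 May 2026.
The date termination becomes effective: 10 calendar days after 26 May 2026 is 5 June 2026.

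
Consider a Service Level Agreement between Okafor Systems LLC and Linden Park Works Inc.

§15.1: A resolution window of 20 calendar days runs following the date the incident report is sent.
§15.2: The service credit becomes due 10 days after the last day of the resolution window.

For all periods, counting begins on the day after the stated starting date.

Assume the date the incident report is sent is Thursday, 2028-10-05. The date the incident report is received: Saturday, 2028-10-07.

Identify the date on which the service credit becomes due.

2028-11-04

The last day of the resolution window: 20 calendar days after 2028-10-05 is 2028-10-25.
The date on which the service credit becomes due: 2028-10-25 + 10 days = 2028-11-04.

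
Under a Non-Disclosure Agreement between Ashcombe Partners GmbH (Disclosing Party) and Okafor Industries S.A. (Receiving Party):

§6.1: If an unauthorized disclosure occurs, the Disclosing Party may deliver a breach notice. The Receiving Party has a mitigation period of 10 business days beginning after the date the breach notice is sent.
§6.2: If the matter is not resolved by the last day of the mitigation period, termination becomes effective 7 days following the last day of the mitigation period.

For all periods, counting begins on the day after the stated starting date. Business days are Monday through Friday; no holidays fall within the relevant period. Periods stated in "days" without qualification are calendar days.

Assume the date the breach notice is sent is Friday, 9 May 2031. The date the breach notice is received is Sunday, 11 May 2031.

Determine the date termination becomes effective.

The last day of the mitigation period: 10 business days after Friday, 9 May 2031, skipping weekends — May 12, May 13, May 14, May 15, May 16, May 19, May 20, May 21, May 22, May 23 — lands on Friday, 23 May 2031.
Adding 7 calendar days to 23 May 2031 gives 30 May 2031, which is the date termination becomes effective.

30 May 2031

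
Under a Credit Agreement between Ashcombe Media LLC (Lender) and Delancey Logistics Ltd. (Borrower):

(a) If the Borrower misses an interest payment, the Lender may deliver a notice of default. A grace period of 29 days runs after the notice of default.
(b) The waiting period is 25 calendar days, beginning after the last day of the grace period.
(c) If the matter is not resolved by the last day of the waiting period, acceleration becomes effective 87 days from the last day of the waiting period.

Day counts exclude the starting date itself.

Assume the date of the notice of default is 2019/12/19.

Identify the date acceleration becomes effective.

The last day of the grace period: 29 calendar days after 2019/12/19 is 2020/01/17.
The last day of the waiting period: 2020/01/17 + 25 days = 2020/02/11.
Adding 87 calendar days to 2020/02/11 gives 2020/05/08, which is the date acceleration becomes effective.

2020/05/08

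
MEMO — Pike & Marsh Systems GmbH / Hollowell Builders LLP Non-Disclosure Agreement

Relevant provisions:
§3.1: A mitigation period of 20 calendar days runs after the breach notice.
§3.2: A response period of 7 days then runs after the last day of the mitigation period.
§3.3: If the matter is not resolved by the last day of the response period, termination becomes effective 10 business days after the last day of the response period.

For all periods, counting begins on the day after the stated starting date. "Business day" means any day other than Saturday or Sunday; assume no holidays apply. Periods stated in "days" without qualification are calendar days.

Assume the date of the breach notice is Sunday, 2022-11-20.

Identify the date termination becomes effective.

The last day of the mitigation period: 20 calendar days after 2022-11-20 is 2022-12-10.
Adding 7 calendar days to 2022-12-10 gives 2022-12-17, which is the last day of the response period.
From Saturday, 2022-12-17, 10 business days (Dec 19, Dec 20, Dec 21, Dec 22, Dec 23, Dec 26, Dec 27, Dec 28, Dec 29, Dec 30, skipping weekends) brings us to Friday, 2022-12-30, which is the date termination becomes effective.

2022-12-30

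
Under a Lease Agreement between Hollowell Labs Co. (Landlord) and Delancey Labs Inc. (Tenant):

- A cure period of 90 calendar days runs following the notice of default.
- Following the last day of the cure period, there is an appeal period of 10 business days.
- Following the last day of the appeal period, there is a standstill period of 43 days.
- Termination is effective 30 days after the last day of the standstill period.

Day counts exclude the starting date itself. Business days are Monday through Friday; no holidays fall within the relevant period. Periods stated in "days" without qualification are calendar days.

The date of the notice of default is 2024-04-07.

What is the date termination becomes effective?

2024-09-30

The last day of the cure period: 90 calendar days after 2024-04-07 is 2024-07-06.
From Saturday, 2024-07-06, 10 business days (Jul 8, Jul 9, Jul 10, Jul 11, Jul 12, Jul 15, Jul 16, Jul 17, Jul 18, Jul 19, skipping weekends) brings us to Friday, 2024-07-19, which is the last day of the appeal period.
The last day of the standstill period: 2024-07-19 + 43 days = 2024-08-31.
Adding 30 calendar days to 2024-08-31 gives 2024-09-30, which is the date termination becomes effective.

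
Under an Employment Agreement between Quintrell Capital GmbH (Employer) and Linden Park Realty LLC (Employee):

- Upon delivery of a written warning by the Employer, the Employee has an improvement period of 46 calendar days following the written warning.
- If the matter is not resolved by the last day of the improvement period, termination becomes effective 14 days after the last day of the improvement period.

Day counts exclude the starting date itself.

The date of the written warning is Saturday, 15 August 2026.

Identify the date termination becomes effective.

14 October 2026

Adding 46 calendar days to 15 August 2026 gives 30 September 2026, which is the last day of the improvement period.
The date termination becomes effective: 30 September 2026 + 14 days = 14 October 2026.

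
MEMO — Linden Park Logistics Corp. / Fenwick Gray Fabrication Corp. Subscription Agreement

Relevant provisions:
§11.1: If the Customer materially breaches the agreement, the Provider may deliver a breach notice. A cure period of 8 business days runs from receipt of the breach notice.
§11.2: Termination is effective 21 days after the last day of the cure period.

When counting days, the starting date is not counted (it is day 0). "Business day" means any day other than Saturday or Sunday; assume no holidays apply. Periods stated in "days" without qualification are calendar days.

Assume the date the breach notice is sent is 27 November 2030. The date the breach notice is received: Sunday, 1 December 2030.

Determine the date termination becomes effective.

From Sunday, 1 December 2030, 8 business days (Dec 2, Dec 3, Dec 4, Dec 5, Dec 6, Dec 9, Dec 10, Dec 11, skipping weekends) brings us to Wednesday, 11 December 2030, which is the last day of the cure period.
The date termination becomes effective: 11 December 2030 + 21 days = 1 January 2031.

1 January 2031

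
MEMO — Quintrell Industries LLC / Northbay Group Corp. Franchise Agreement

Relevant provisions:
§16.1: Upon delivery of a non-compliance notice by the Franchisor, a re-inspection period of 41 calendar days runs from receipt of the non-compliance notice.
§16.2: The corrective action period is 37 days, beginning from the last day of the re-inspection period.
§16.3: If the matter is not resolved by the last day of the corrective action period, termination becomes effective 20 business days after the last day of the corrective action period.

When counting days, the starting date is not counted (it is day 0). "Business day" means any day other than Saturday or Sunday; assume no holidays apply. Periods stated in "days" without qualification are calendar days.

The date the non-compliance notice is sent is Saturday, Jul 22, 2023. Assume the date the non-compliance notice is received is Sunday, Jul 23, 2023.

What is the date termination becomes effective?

The last day of the re-inspection period: Jul 23, 2023 + 41 days = Sep 2, 2023.
Adding 37 calendar days to Sep 2, 2023 gives Oct 9, 2023, which is the last day of the corrective action period.
The date termination becomes effective: counting 20 business days from Monday, Oct 9, 2023 (Oct 10, Oct 11, Oct 12, Oct 13, …, Nov 2, Nov 3, Nov 6, skipping weekends) reaches Monday, Nov 6, 2023.

Nov 6, 2023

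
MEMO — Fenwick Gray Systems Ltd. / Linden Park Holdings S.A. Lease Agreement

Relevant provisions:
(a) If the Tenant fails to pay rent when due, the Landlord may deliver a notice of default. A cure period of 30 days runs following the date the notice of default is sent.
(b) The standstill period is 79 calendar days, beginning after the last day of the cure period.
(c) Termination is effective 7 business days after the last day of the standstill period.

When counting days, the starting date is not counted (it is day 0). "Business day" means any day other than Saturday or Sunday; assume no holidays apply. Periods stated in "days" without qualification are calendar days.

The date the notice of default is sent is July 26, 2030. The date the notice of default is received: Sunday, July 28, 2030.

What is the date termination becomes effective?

Adding 30 calendar days to July 26, 2030 gives August 25, 2030, which is the last day of the cure period.
The last day of the standstill period: 79 calendar days after August 25, 2030 is November 12, 2030.
The date termination becomes effective: 7 business days after Tuesday, November 12, 2030, skipping weekends — Nov 13, Nov 14, Nov 15, Nov 18, Nov 19, Nov 20, Nov 21 — lands on Thursday, November 21, 2030.

November 21, 2030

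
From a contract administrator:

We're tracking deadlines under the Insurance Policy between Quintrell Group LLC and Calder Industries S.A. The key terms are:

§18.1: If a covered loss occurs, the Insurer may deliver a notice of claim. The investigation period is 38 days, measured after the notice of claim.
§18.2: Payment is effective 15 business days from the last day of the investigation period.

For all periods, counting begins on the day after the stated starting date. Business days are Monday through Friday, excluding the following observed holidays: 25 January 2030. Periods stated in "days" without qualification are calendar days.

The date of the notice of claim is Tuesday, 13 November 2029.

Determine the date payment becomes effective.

11 January 2030

The last day of the investigation period: 38 calendar days after 13 November 2029 is 21 December 2029.
The date payment becomes effective: 15 business days after Friday, 21 December 2029, skipping weekends — Dec 24, Dec 25, Dec 26, Dec 27, …, Jan 9, Jan 10, Jan 11 — lands on Friday, 11 January 2030.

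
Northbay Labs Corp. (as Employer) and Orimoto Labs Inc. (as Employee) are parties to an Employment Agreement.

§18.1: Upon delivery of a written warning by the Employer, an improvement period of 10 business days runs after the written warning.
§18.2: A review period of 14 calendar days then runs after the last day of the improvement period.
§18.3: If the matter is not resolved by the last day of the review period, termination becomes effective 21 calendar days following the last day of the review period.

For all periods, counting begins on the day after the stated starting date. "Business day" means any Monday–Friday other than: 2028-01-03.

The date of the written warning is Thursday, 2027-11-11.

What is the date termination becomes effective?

The last day of the improvement period: 10 business days after Thursday, 2027-11-11, skipping weekends — Nov 12, Nov 15, Nov 16, Nov 17, Nov 18, Nov 19, Nov 22, Nov 23, Nov 24, Nov 25 — lands on Thursday, 2027-11-25.
Adding 14 calendar days to 2027-11-25 gives 2027-12-09, which is the last day of the review period.
The date termination becomes effective: 2027-12-09 + 21 days = 2027-12-30.

2027-12-30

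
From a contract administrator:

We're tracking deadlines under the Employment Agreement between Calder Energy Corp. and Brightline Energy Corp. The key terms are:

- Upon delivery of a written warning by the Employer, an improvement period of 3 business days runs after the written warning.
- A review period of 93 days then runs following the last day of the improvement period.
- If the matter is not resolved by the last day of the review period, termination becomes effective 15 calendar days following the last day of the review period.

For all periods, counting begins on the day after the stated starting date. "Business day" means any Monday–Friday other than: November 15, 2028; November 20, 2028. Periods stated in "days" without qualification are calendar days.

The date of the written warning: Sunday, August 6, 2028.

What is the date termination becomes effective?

From Sunday, August 6, 2028, 3 business days (Aug 7, Aug 8, Aug 9, skipping weekends) brings us to Wednesday, August 9, 2028, which is the last day of the improvement period.
The last day of the review period: 93 calendar days after August 9, 2028 is November 10, 2028.
The date termination becomes effective: November 10, 2028 + 15 days = November 25, 2028.

November 25, 2028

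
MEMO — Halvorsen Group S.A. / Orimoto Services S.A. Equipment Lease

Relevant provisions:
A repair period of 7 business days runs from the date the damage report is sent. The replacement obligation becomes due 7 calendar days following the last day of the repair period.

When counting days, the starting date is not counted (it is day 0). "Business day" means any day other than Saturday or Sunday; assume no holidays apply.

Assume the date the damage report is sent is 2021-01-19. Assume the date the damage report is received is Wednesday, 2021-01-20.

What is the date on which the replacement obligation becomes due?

The last day of the repair period: 7 business days after Tuesday, 2021-01-19, skipping weekends — Jan 20, Jan 21, Jan 22, Jan 25, Jan 26, Jan 27, Jan 28 — lands on Thursday, 2021-01-28.
Adding 7 calendar days to 2021-01-28 gives 2021-02-04, which is the date on which the replacement obligation becomes due.

2021-02-04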